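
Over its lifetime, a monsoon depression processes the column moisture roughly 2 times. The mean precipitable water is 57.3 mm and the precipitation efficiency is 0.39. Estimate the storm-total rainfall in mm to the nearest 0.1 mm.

Each cycle deposits ε × PW = 0.39 × 57.3 = 22.347 mm.
Over 2 cycles: 2 × 22.347 = 44.7 mm.

rainfall ≈ 44.7 mm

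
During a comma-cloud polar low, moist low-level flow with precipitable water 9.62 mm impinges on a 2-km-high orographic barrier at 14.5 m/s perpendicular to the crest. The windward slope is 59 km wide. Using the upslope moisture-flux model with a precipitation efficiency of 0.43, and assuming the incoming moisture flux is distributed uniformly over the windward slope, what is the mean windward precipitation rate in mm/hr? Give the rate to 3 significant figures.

R ≈ 3.66 mm/hr

Incoming column moisture flux per unit ridge length: F = V × PW = 14.5 × 9.62 = 139.49 mm·m/s.
Spread over the 59 km slope with efficiency ε = 0.43: R = ε·F/W = 0.43 × 139.49 / 59000 m = 1.017e-03 mm/s.
R = 1.017e-03 × 3600 = 3.66 mm/hr.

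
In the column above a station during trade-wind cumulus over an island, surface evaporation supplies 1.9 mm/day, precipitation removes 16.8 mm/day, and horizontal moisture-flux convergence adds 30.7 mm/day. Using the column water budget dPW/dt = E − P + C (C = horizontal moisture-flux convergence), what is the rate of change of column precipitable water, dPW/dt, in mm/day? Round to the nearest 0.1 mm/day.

dPW/dt = E − P + C = 1.9 − 16.8 + (30.7) = 15.8 mm/day.

dPW/dt ≈ 15.8 mm/day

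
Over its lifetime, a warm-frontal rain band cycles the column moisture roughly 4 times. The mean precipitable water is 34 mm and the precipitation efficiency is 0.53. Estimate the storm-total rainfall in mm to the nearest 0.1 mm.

Each cycle deposits ε × PW = 0.53 × 34 = 18.02 mm.
Over 4 cycles: 4 × 18.02 = 72.1 mm.

rainfall ≈ 72.1 mm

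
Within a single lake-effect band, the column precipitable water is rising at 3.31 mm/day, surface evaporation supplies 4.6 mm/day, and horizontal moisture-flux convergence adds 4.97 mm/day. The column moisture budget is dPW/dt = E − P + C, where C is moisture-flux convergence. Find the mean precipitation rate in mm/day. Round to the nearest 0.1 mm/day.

P ≈ 6.3 mm/day

dPW/dt = +3.31 mm/day.
P = E + C − dPW/dt = 4.6 + (4.97) − (+3.31) = 6.3 mm/day.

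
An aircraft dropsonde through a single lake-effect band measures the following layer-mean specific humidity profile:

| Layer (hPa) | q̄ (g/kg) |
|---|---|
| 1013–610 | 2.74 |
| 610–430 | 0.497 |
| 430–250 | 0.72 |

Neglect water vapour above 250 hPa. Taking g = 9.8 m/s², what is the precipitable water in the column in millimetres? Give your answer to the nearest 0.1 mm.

Precipitable water is the column-integrated vapour mass per unit area: PW = (1/g) Σ q̄ Δp, with q in kg/kg and Δp in Pa (1 kg/m² of water = 1 mm).
Layer 1013–610 hPa: Δp = 403 hPa = 40300 Pa, q̄ = 0.00274 kg/kg → 0.00274 × 40300 / 9.8 = 11.27 mm
Layer 610–430 hPa: Δp = 180 hPa = 18000 Pa, q̄ = 0.000497 kg/kg → 0.000497 × 18000 / 9.8 = 0.91 mm
Layer 430–250 hPa: Δp = 180 hPa = 18000 Pa, q̄ = 0.00072 kg/kg → 0.00072 × 18000 / 9.8 = 1.32 mm
PW = 11.27 + 0.91 + 1.32 = 13.50 ≈ 13.5 mm.

PW ≈ 13.5 mm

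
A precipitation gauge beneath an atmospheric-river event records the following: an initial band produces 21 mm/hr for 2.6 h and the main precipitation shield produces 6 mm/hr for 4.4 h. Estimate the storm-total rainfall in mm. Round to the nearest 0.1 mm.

total ≈ 81.0 mm

Total = Σ Rᵢ Δtᵢ = 21 × 2.6 + 6 × 4.4
      = 54.6 + 26.4 = 81.0 mm.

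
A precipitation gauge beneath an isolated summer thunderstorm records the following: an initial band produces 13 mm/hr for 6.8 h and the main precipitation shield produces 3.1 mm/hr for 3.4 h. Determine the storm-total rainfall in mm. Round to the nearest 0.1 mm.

total ≈ 98.9 mm

Total = Σ Rᵢ Δtᵢ = 13 × 6.8 + 3.1 × 3.4
      = 88.4 + 10.54 = 98.9 mm.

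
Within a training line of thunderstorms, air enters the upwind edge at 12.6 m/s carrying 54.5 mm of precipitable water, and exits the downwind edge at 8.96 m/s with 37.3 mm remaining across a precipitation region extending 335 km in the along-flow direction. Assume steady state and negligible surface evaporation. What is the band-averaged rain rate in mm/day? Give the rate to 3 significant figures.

R ≈ 90.9 mm/day

Column moisture flux per unit crosswind length is F = V × PW.
Inflow: F_in = 12.6 × 54.5 = 686.7 mm·m/s
Outflow: F_out = 8.96 × 37.3 = 334.208 mm·m/s
Steady-state rate R = (F_in − F_out)/L = (686.7 − 334.208) / 335000 m = 1.052e-03 mm/s.
R = 1.052e-03 × 3600 × 24 = 90.9 mm/day.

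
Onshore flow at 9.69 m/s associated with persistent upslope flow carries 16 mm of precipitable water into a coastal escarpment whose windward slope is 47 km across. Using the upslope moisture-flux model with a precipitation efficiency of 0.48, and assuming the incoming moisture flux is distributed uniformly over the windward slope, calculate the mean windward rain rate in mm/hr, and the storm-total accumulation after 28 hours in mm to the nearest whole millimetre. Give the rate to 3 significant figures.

R ≈ 5.70 mm/hr; total ≈ 160 mm

Incoming column moisture flux per unit ridge length: F = V × PW = 9.69 × 16 = 155.04 mm·m/s.
Spread over the 47 km slope with efficiency ε = 0.48: R = ε·F/W = 0.48 × 155.04 / 47000 m = 1.583e-03 mm/s.
R = 1.583e-03 × 3600 = 5.70 mm/hr.
Over 28 h: total = 5.70 × 28 = 159.6 ≈ 160 mm.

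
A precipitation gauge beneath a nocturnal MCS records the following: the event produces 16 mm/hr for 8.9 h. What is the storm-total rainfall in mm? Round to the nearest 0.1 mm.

total ≈ 142.4 mm

Total = Σ Rᵢ Δtᵢ = 16 × 8.9
      = 142.4 = 142.4 mm.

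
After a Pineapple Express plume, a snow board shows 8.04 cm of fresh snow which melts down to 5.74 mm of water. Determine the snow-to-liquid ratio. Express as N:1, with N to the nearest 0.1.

ratio ≈ 14.0

Ratio = snow depth / SWE = 80.4 mm / 5.74 mm = 14.0, i.e. 14.0:1.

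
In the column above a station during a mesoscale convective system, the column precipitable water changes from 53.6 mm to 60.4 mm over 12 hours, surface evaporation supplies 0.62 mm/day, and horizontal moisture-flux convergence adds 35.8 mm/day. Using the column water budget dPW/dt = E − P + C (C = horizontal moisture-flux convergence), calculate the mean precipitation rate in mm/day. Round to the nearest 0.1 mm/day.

P ≈ 22.8 mm/day

dPW/dt = (60.4 − 53.6) mm / (12/24 day) = +13.600 mm/day.
P = E + C − dPW/dt = 0.62 + (35.8) − (+13.600) = 22.8 mm/day.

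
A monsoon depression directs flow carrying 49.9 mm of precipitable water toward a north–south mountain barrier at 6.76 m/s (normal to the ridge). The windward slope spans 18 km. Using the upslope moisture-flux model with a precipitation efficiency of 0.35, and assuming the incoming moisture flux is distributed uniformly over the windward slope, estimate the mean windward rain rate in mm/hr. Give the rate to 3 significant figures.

R ≈ 23.6 mm/hr

Incoming column moisture flux per unit ridge length: F = V × PW = 6.76 × 49.9 = 337.324 mm·m/s.
Spread over the 18 km slope with efficiency ε = 0.35: R = ε·F/W = 0.35 × 337.324 / 18000 m = 6.559e-03 mm/s.
R = 6.559e-03 × 3600 = 23.6 mm/hr.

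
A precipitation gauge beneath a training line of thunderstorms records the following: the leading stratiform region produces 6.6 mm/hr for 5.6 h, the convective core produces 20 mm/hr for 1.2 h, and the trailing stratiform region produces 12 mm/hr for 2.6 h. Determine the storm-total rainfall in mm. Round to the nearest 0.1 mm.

Total = Σ Rᵢ Δtᵢ = 6.6 × 5.6 + 20 × 1.2 + 12 × 2.6
      = 36.96 + 24 + 31.2 = 92.2 mm.

total ≈ 92.2 mm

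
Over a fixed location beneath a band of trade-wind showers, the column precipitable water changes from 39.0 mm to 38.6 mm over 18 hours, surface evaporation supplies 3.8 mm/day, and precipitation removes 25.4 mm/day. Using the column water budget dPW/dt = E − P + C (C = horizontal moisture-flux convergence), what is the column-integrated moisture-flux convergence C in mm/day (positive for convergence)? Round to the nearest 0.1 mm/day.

C ≈ 21.1 mm/day

dPW/dt = (38.6 − 39.0) mm / (18/24 day) = -0.533 mm/day.
C = dPW/dt − E + P = (-0.533) − 3.8 + 25.4 = 21.1 mm/day.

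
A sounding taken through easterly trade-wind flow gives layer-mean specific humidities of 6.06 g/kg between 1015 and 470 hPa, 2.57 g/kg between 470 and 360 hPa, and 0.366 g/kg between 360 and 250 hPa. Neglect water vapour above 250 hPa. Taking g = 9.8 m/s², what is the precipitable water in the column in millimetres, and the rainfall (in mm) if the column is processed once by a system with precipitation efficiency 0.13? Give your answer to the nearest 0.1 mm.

PW ≈ 37.0 mm; rainfall ≈ 4.8 mm

Precipitable water is the column-integrated vapour mass per unit area: PW = (1/g) Σ q̄ Δp, with q in kg/kg and Δp in Pa (1 kg/m² of water = 1 mm).
Layer 1015–470 hPa: Δp = 545 hPa = 54500 Pa, q̄ = 0.00606 kg/kg → 0.00606 × 54500 / 9.8 = 33.70 mm
Layer 470–360 hPa: Δp = 110 hPa = 11000 Pa, q̄ = 0.00257 kg/kg → 0.00257 × 11000 / 9.8 = 2.88 mm
Layer 360–250 hPa: Δp = 110 hPa = 11000 Pa, q̄ = 0.000366 kg/kg → 0.000366 × 11000 / 9.8 = 0.41 mm
PW = 33.70 + 2.88 + 0.41 = 36.99 ≈ 37.0 mm.
Rainfall = ε × PW = 0.13 × 37.0 = 4.8 mm.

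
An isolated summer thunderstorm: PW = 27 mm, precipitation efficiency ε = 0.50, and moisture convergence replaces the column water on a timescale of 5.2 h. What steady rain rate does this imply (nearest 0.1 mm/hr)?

Each overturning extracts ε × PW = 0.50 × 27 = 13.5 mm.
Rate = ε·PW / τ = 13.5 / 5.2 h = 2.6 mm/hr.

R ≈ 2.6 mm/hr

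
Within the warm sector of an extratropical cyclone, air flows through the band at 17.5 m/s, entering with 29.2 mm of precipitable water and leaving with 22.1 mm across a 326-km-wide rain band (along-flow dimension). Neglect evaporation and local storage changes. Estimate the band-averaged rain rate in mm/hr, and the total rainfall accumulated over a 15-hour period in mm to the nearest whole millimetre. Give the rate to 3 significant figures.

R ≈ 1.37 mm/hr; total ≈ 21 mm

Column moisture flux per unit crosswind length is F = V × PW.
Inflow: F_in = 17.5 × 29.2 = 511 mm·m/s
Outflow: F_out = 17.5 × 22.1 = 386.75 mm·m/s
Steady-state rate R = (F_in − F_out)/L = (511 − 386.75) / 326000 m = 3.811e-04 mm/s.
R = 3.811e-04 × 3600 = 1.37 mm/hr.
Over 15 h: total = 1.37 × 15 = 20.55 ≈ 21 mm.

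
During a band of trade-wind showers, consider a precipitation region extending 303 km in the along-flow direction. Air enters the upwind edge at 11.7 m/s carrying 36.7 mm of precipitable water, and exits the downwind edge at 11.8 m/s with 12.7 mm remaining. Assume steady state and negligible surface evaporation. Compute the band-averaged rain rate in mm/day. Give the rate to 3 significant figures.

Column moisture flux per unit crosswind length is F = V × PW.
Inflow: F_in = 11.7 × 36.7 = 429.39 mm·m/s
Outflow: F_out = 11.8 × 12.7 = 149.86 mm·m/s
Steady-state rate R = (F_in − F_out)/L = (429.39 − 149.86) / 303000 m = 9.225e-04 mm/s.
R = 9.225e-04 × 3600 × 24 = 79.7 mm/day.

R ≈ 79.7 mm/day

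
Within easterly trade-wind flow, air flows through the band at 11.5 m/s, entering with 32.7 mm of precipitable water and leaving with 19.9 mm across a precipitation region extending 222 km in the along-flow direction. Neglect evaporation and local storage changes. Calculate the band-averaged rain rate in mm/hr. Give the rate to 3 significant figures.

Column moisture flux per unit crosswind length is F = V × PW.
Inflow: F_in = 11.5 × 32.7 = 376.05 mm·m/s
Outflow: F_out = 11.5 × 19.9 = 228.85 mm·m/s
Steady-state rate R = (F_in − F_out)/L = (376.05 − 228.85) / 222000 m = 6.631e-04 mm/s.
R = 6.631e-04 × 3600 = 2.39 mm/hr.

R ≈ 2.39 mm/hr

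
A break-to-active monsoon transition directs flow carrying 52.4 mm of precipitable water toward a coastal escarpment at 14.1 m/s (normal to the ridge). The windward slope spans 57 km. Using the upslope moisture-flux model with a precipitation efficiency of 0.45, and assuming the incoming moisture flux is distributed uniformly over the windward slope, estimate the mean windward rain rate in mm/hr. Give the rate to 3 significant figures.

R ≈ 21.0 mm/hr

Incoming column moisture flux per unit ridge length: F = V × PW = 14.1 × 52.4 = 738.84 mm·m/s.
Spread over the 57 km slope with efficiency ε = 0.45: R = ε·F/W = 0.45 × 738.84 / 57000 m = 5.833e-03 mm/s.
R = 5.833e-03 × 3600 = 21.0 mm/hr.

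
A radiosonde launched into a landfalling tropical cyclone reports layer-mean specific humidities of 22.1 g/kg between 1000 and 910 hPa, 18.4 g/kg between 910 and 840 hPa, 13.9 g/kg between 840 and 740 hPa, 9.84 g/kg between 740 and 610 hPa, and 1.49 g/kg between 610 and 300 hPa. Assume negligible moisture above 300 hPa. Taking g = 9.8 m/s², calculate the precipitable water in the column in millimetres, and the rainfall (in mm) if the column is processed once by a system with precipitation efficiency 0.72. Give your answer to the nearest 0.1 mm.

PW ≈ 65.4 mm; rainfall ≈ 47.1 mm

Precipitable water is the column-integrated vapour mass per unit area: PW = (1/g) Σ q̄ Δp, with q in kg/kg and Δp in Pa (1 kg/m² of water = 1 mm).
Layer 1000–910 hPa: Δp = 90 hPa = 9000 Pa, q̄ = 0.0221 kg/kg → 0.0221 × 9000 / 9.8 = 20.30 mm
Layer 910–840 hPa: Δp = 70 hPa = 7000 Pa, q̄ = 0.0184 kg/kg → 0.0184 × 7000 / 9.8 = 13.14 mm
Layer 840–740 hPa: Δp = 100 hPa = 10000 Pa, q̄ = 0.0139 kg/kg → 0.0139 × 10000 / 9.8 = 14.18 mm
Layer 740–610 hPa: Δp = 130 hPa = 13000 Pa, q̄ = 0.00984 kg/kg → 0.00984 × 13000 / 9.8 = 13.05 mm
Layer 610–300 hPa: Δp = 310 hPa = 31000 Pa, q̄ = 0.00149 kg/kg → 0.00149 × 31000 / 9.8 = 4.71 mm
PW = 20.30 + 13.14 + 14.18 + 13.05 + 4.71 = 65.38 ≈ 65.4 mm.
Rainfall = ε × PW = 0.72 × 65.4 = 47.1 mm.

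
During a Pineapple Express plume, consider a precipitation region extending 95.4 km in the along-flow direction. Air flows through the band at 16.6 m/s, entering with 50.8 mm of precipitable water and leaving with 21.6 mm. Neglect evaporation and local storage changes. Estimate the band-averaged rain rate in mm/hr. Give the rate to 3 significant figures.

R ≈ 18.3 mm/hr

Column moisture flux per unit crosswind length is F = V × PW.
Inflow: F_in = 16.6 × 50.8 = 843.28 mm·m/s
Outflow: F_out = 16.6 × 21.6 = 358.56 mm·m/s
Steady-state rate R = (F_in − F_out)/L = (843.28 − 358.56) / 95400 m = 5.081e-03 mm/s.
R = 5.081e-03 × 3600 = 18.3 mm/hr.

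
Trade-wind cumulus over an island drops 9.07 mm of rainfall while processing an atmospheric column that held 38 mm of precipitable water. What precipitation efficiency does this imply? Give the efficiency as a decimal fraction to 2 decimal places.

ε = rainfall / PW = 9.07 / 38 = 0.24.

ε ≈ 0.24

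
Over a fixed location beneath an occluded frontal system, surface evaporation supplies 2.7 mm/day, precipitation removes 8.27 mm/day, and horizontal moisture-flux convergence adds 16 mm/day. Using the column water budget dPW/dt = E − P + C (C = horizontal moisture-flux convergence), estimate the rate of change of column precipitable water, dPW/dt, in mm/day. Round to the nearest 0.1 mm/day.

dPW/dt = E − P + C = 2.7 − 8.27 + (16) = 10.4 mm/day.

dPW/dt ≈ 10.4 mm/day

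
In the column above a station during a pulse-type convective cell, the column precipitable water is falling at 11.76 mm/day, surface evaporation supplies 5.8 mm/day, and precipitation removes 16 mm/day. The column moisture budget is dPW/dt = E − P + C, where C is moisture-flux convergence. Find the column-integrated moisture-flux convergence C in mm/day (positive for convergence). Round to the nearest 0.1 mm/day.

C ≈ -1.6 mm/day

dPW/dt = -11.76 mm/day.
C = dPW/dt − E + P = (-11.76) − 5.8 + 16 = -1.6 mm/day.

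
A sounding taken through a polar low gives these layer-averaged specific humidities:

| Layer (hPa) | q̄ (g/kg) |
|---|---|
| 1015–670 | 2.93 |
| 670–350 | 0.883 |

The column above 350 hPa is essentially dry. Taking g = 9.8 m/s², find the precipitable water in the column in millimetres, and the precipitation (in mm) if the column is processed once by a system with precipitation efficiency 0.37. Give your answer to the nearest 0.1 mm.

Precipitable water is the column-integrated vapour mass per unit area: PW = (1/g) Σ q̄ Δp, with q in kg/kg and Δp in Pa (1 kg/m² of water = 1 mm).
Layer 1015–670 hPa: Δp = 345 hPa = 34500 Pa, q̄ = 0.00293 kg/kg → 0.00293 × 34500 / 9.8 = 10.31 mm
Layer 670–350 hPa: Δp = 320 hPa = 32000 Pa, q̄ = 0.000883 kg/kg → 0.000883 × 32000 / 9.8 = 2.88 mm
PW = 10.31 + 2.88 = 13.19 ≈ 13.2 mm.
Precipitation = ε × PW = 0.37 × 13.2 = 4.9 mm.

PW ≈ 13.2 mm; precipitation ≈ 4.9 mm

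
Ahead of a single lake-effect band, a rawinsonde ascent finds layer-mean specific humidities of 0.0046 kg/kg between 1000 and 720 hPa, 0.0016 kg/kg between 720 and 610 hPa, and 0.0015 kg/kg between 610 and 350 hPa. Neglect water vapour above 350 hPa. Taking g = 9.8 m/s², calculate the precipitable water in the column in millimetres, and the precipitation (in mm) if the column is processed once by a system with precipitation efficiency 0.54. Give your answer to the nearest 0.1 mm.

PW ≈ 18.9 mm; precipitation ≈ 10.2 mm

Precipitable water is the column-integrated vapour mass per unit area: PW = (1/g) Σ q̄ Δp, with q in kg/kg and Δp in Pa (1 kg/m² of water = 1 mm).
Layer 1000–720 hPa: Δp = 280 hPa = 28000 Pa, q̄ = 0.0046 kg/kg → 0.0046 × 28000 / 9.8 = 13.14 mm
Layer 720–610 hPa: Δp = 110 hPa = 11000 Pa, q̄ = 0.0016 kg/kg → 0.0016 × 11000 / 9.8 = 1.80 mm
Layer 610–350 hPa: Δp = 260 hPa = 26000 Pa, q̄ = 0.0015 kg/kg → 0.0015 × 26000 / 9.8 = 3.98 mm
PW = 13.14 + 1.80 + 3.98 = 18.92 ≈ 18.9 mm.
Precipitation = ε × PW = 0.54 × 18.9 = 10.2 mm.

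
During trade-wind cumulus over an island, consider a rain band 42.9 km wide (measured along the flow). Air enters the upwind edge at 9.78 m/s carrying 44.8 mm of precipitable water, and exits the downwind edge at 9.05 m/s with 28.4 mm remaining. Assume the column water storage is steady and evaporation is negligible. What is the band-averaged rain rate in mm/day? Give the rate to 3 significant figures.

R ≈ 365 mm/day

Column moisture flux per unit crosswind length is F = V × PW.
Inflow: F_in = 9.78 × 44.8 = 438.144 mm·m/s
Outflow: F_out = 9.05 × 28.4 = 257.02 mm·m/s
Steady-state rate R = (F_in − F_out)/L = (438.144 − 257.02) / 42900 m = 4.222e-03 mm/s.
R = 4.222e-03 × 3600 × 24 = 365 mm/day.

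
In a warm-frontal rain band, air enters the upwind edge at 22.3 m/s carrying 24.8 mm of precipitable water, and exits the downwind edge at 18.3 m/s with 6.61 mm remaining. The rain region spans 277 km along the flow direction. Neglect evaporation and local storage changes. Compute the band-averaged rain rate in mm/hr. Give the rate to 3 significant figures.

R ≈ 5.62 mm/hr

Column moisture flux per unit crosswind length is F = V × PW.
Inflow: F_in = 22.3 × 24.8 = 553.04 mm·m/s
Outflow: F_out = 18.3 × 6.61 = 120.963 mm·m/s
Steady-state rate R = (F_in − F_out)/L = (553.04 − 120.963) / 277000 m = 1.560e-03 mm/s.
R = 1.560e-03 × 3600 = 5.62 mm/hr.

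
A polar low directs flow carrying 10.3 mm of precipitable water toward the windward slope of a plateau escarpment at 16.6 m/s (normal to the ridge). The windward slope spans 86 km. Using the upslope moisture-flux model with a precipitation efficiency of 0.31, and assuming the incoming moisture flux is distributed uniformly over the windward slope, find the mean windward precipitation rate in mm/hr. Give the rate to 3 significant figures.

R ≈ 2.22 mm/hr

Incoming column moisture flux per unit ridge length: F = V × PW = 16.6 × 10.3 = 170.98 mm·m/s.
Spread over the 86 km slope with efficiency ε = 0.31: R = ε·F/W = 0.31 × 170.98 / 86000 m = 6.163e-04 mm/s.
R = 6.163e-04 × 3600 = 2.22 mm/hr.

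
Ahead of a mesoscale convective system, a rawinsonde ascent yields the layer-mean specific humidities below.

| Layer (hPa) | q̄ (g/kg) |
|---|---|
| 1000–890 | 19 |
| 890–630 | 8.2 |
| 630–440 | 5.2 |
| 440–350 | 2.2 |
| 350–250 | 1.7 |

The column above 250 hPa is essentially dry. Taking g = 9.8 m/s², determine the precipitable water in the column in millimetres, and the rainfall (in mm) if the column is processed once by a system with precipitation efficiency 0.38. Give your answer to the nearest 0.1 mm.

Precipitable water is the column-integrated vapour mass per unit area: PW = (1/g) Σ q̄ Δp, with q in kg/kg and Δp in Pa (1 kg/m² of water = 1 mm).
Layer 1000–890 hPa: Δp = 110 hPa = 11000 Pa, q̄ = 0.019 kg/kg → 0.019 × 11000 / 9.8 = 21.33 mm
Layer 890–630 hPa: Δp = 260 hPa = 26000 Pa, q̄ = 0.0082 kg/kg → 0.0082 × 26000 / 9.8 = 21.76 mm
Layer 630–440 hPa: Δp = 190 hPa = 19000 Pa, q̄ = 0.0052 kg/kg → 0.0052 × 19000 / 9.8 = 10.08 mm
Layer 440–350 hPa: Δp = 90 hPa = 9000 Pa, q̄ = 0.0022 kg/kg → 0.0022 × 9000 / 9.8 = 2.02 mm
Layer 350–250 hPa: Δp = 100 hPa = 10000 Pa, q̄ = 0.0017 kg/kg → 0.0017 × 10000 / 9.8 = 1.73 mm
PW = 21.33 + 21.76 + 10.08 + 2.02 + 1.73 = 56.92 ≈ 56.9 mm.
Rainfall = ε × PW = 0.38 × 56.9 = 21.6 mm.

PW ≈ 56.9 mm; rainfall ≈ 21.6 mm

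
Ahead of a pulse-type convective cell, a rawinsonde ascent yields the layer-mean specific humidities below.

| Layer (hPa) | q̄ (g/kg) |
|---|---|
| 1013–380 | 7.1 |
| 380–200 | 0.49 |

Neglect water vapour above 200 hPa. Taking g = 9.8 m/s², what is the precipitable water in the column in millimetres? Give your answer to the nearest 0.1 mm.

Precipitable water is the column-integrated vapour mass per unit area: PW = (1/g) Σ q̄ Δp, with q in kg/kg and Δp in Pa (1 kg/m² of water = 1 mm).
Layer 1013–380 hPa: Δp = 633 hPa = 63300 Pa, q̄ = 0.0071 kg/kg → 0.0071 × 63300 / 9.8 = 45.86 mm
Layer 380–200 hPa: Δp = 180 hPa = 18000 Pa, q̄ = 0.00049 kg/kg → 0.00049 × 18000 / 9.8 = 0.90 mm
PW = 45.86 + 0.90 = 46.76 ≈ 46.8 mm.

PW ≈ 46.8 mm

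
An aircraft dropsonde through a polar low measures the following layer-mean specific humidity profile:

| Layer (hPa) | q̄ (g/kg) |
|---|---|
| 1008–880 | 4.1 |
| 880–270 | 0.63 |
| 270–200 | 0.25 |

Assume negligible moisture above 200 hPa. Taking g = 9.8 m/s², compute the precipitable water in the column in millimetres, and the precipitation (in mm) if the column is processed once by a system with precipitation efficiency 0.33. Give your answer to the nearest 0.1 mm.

PW ≈ 9.5 mm; precipitation ≈ 3.1 mm

Precipitable water is the column-integrated vapour mass per unit area: PW = (1/g) Σ q̄ Δp, with q in kg/kg and Δp in Pa (1 kg/m² of water = 1 mm).
Layer 1008–880 hPa: Δp = 128 hPa = 12800 Pa, q̄ = 0.0041 kg/kg → 0.0041 × 12800 / 9.8 = 5.36 mm
Layer 880–270 hPa: Δp = 610 hPa = 61000 Pa, q̄ = 0.00063 kg/kg → 0.00063 × 61000 / 9.8 = 3.92 mm
Layer 270–200 hPa: Δp = 70 hPa = 7000 Pa, q̄ = 0.00025 kg/kg → 0.00025 × 7000 / 9.8 = 0.18 mm
PW = 5.36 + 3.92 + 0.18 = 9.46 ≈ 9.5 mm.
Precipitation = ε × PW = 0.33 × 9.5 = 3.1 mm.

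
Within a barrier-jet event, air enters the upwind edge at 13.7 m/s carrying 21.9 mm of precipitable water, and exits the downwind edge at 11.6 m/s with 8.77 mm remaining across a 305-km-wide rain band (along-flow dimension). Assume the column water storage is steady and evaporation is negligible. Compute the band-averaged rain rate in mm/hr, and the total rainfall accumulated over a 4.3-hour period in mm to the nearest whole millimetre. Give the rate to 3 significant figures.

Column moisture flux per unit crosswind length is F = V × PW.
Inflow: F_in = 13.7 × 21.9 = 300.03 mm·m/s
Outflow: F_out = 11.6 × 8.77 = 101.732 mm·m/s
Steady-state rate R = (F_in − F_out)/L = (300.03 − 101.732) / 305000 m = 6.502e-04 mm/s.
R = 6.502e-04 × 3600 = 2.34 mm/hr.
Over 4.3 h: total = 2.34 × 4.3 = 10.062 ≈ 10 mm.

R ≈ 2.34 mm/hr; total ≈ 10 mm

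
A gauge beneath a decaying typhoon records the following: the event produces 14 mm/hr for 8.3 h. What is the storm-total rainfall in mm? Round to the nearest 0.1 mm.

total ≈ 116.2 mm

Total = Σ Rᵢ Δtᵢ = 14 × 8.3
      = 116.2 = 116.2 mm.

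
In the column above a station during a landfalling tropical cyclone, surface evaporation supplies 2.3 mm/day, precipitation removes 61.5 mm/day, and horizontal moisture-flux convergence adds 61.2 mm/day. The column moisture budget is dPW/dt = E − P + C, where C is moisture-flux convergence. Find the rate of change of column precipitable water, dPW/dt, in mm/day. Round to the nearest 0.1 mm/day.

dPW/dt = E − P + C = 2.3 − 61.5 + (61.2) = 2.0 mm/day.

dPW/dt ≈ 2.0 mm/day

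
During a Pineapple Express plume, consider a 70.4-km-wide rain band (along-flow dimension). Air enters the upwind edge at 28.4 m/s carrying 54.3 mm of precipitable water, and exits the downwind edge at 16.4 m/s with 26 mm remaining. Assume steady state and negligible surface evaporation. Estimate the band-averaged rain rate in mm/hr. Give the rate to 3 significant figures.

Column moisture flux per unit crosswind length is F = V × PW.
Inflow: F_in = 28.4 × 54.3 = 1542.12 mm·m/s
Outflow: F_out = 16.4 × 26 = 426.4 mm·m/s
Steady-state rate R = (F_in − F_out)/L = (1542.12 − 426.4) / 70400 m = 1.585e-02 mm/s.
R = 1.585e-02 × 3600 = 57.1 mm/hr.

R ≈ 57.1 mm/hr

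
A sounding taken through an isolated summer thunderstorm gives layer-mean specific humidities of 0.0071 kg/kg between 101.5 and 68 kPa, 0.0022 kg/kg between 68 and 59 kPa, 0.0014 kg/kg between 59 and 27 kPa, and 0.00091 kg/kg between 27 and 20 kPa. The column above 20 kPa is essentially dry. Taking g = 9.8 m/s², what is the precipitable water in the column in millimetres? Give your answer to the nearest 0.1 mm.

PW ≈ 31.5 mm

Precipitable water is the column-integrated vapour mass per unit area: PW = (1/g) Σ q̄ Δp, with q in kg/kg and Δp in Pa (1 kg/m² of water = 1 mm).
Layer 101.5–68 kPa: Δp = 335 hPa = 33500 Pa, q̄ = 0.0071 kg/kg → 0.0071 × 33500 / 9.8 = 24.27 mm
Layer 68–59 kPa: Δp = 90 hPa = 9000 Pa, q̄ = 0.0022 kg/kg → 0.0022 × 9000 / 9.8 = 2.02 mm
Layer 59–27 kPa: Δp = 320 hPa = 32000 Pa, q̄ = 0.0014 kg/kg → 0.0014 × 32000 / 9.8 = 4.57 mm
Layer 27–20 kPa: Δp = 70 hPa = 7000 Pa, q̄ = 0.00091 kg/kg → 0.00091 × 7000 / 9.8 = 0.65 mm
PW = 24.27 + 2.02 + 4.57 + 0.65 = 31.51 ≈ 31.5 mm.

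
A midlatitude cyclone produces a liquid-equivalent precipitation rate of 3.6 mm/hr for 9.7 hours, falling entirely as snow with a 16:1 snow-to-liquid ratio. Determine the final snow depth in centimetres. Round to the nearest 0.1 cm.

Liquid-equivalent depth = 3.6 × 9.7 = 34.92 mm.
Snow depth = 34.92 mm × 16 = 558.72 mm = 55.9 cm.

snow depth ≈ 55.9 cm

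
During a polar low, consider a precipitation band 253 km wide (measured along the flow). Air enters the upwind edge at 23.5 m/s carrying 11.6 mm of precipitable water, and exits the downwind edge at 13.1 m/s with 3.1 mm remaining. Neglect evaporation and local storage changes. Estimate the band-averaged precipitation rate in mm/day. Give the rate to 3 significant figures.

R ≈ 79.2 mm/day

Column moisture flux per unit crosswind length is F = V × PW.
Inflow: F_in = 23.5 × 11.6 = 272.6 mm·m/s
Outflow: F_out = 13.1 × 3.1 = 40.61 mm·m/s
Steady-state rate R = (F_in − F_out)/L = (272.6 − 40.61) / 253000 m = 9.170e-04 mm/s.
R = 9.170e-04 × 3600 × 24 = 79.2 mm/day.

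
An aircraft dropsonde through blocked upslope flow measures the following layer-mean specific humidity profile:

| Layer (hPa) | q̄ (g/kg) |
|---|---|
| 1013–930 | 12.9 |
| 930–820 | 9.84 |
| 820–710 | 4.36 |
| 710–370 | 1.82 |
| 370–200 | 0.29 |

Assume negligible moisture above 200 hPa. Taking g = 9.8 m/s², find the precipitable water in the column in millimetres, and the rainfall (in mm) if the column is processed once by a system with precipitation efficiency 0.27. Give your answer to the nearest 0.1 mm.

PW ≈ 33.7 mm; rainfall ≈ 9.1 mm

Precipitable water is the column-integrated vapour mass per unit area: PW = (1/g) Σ q̄ Δp, with q in kg/kg and Δp in Pa (1 kg/m² of water = 1 mm).
Layer 1013–930 hPa: Δp = 83 hPa = 8300 Pa, q̄ = 0.0129 kg/kg → 0.0129 × 8300 / 9.8 = 10.93 mm
Layer 930–820 hPa: Δp = 110 hPa = 11000 Pa, q̄ = 0.00984 kg/kg → 0.00984 × 11000 / 9.8 = 11.04 mm
Layer 820–710 hPa: Δp = 110 hPa = 11000 Pa, q̄ = 0.00436 kg/kg → 0.00436 × 11000 / 9.8 = 4.89 mm
Layer 710–370 hPa: Δp = 340 hPa = 34000 Pa, q̄ = 0.00182 kg/kg → 0.00182 × 34000 / 9.8 = 6.31 mm
Layer 370–200 hPa: Δp = 170 hPa = 17000 Pa, q̄ = 0.00029 kg/kg → 0.00029 × 17000 / 9.8 = 0.50 mm
PW = 10.93 + 11.04 + 4.89 + 6.31 + 0.50 = 33.67 ≈ 33.7 mm.
Rainfall = ε × PW = 0.27 × 33.7 = 9.1 mm.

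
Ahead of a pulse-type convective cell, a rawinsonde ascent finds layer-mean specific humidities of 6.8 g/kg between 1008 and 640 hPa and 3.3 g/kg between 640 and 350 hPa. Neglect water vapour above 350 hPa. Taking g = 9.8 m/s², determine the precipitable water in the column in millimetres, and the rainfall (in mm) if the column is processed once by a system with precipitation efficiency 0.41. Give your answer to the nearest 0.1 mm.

Precipitable water is the column-integrated vapour mass per unit area: PW = (1/g) Σ q̄ Δp, with q in kg/kg and Δp in Pa (1 kg/m² of water = 1 mm).
Layer 1008–640 hPa: Δp = 368 hPa = 36800 Pa, q̄ = 0.0068 kg/kg → 0.0068 × 36800 / 9.8 = 25.53 mm
Layer 640–350 hPa: Δp = 290 hPa = 29000 Pa, q̄ = 0.0033 kg/kg → 0.0033 × 29000 / 9.8 = 9.77 mm
PW = 25.53 + 9.77 = 35.30 ≈ 35.3 mm.
Rainfall = ε × PW = 0.41 × 35.3 = 14.5 mm.

PW ≈ 35.3 mm; rainfall ≈ 14.5 mm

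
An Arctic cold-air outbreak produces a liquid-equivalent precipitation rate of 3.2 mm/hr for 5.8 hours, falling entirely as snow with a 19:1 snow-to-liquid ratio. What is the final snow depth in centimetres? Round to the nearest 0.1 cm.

snow depth ≈ 35.3 cm

Liquid-equivalent depth = 3.2 × 5.8 = 18.56 mm.
Snow depth = 18.56 mm × 19 = 352.64 mm = 35.3 cm.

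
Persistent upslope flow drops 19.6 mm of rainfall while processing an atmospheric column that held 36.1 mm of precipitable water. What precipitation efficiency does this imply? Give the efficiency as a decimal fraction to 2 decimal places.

ε ≈ 0.54

ε = rainfall / PW = 19.6 / 36.1 = 0.54.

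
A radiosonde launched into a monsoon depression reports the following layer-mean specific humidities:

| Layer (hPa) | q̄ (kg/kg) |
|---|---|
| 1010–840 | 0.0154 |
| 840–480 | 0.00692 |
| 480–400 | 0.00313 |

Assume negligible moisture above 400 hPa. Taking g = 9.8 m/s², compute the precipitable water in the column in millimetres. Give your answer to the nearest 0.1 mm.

PW ≈ 54.7 mm

Precipitable water is the column-integrated vapour mass per unit area: PW = (1/g) Σ q̄ Δp, with q in kg/kg and Δp in Pa (1 kg/m² of water = 1 mm).
Layer 1010–840 hPa: Δp = 170 hPa = 17000 Pa, q̄ = 0.0154 kg/kg → 0.0154 × 17000 / 9.8 = 26.71 mm
Layer 840–480 hPa: Δp = 360 hPa = 36000 Pa, q̄ = 0.00692 kg/kg → 0.00692 × 36000 / 9.8 = 25.42 mm
Layer 480–400 hPa: Δp = 80 hPa = 8000 Pa, q̄ = 0.00313 kg/kg → 0.00313 × 8000 / 9.8 = 2.56 mm
PW = 26.71 + 25.42 + 2.56 = 54.69 ≈ 54.7 mm.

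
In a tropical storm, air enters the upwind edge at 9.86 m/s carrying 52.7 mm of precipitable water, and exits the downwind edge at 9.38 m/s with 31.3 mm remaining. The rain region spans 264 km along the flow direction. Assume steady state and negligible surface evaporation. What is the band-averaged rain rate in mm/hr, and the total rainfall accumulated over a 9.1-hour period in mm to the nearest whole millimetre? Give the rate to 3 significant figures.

R ≈ 3.08 mm/hr; total ≈ 28 mm

Column moisture flux per unit crosswind length is F = V × PW.
Inflow: F_in = 9.86 × 52.7 = 519.622 mm·m/s
Outflow: F_out = 9.38 × 31.3 = 293.594 mm·m/s
Steady-state rate R = (F_in − F_out)/L = (519.622 − 293.594) / 264000 m = 8.562e-04 mm/s.
R = 8.562e-04 × 3600 = 3.08 mm/hr.
Over 9.1 h: total = 3.08 × 9.1 = 28.028 ≈ 28 mm.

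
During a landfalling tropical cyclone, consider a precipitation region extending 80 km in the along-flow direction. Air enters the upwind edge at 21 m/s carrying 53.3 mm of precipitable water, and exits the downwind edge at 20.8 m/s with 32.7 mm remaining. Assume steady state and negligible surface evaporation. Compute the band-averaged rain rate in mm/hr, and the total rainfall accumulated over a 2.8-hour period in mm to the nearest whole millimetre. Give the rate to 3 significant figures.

R ≈ 19.8 mm/hr; total ≈ 55 mm

Column moisture flux per unit crosswind length is F = V × PW.
Inflow: F_in = 21 × 53.3 = 1119.3 mm·m/s
Outflow: F_out = 20.8 × 32.7 = 680.16 mm·m/s
Steady-state rate R = (F_in − F_out)/L = (1119.3 − 680.16) / 80000 m = 5.489e-03 mm/s.
R = 5.489e-03 × 3600 = 19.8 mm/hr.
Over 2.8 h: total = 19.8 × 2.8 = 55.44 ≈ 55 mm.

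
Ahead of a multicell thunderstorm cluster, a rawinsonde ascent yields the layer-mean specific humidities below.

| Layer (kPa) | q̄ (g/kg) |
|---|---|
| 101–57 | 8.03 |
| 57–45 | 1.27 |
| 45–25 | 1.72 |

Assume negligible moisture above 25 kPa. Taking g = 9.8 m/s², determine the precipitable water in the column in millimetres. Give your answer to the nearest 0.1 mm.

Precipitable water is the column-integrated vapour mass per unit area: PW = (1/g) Σ q̄ Δp, with q in kg/kg and Δp in Pa (1 kg/m² of water = 1 mm).
Layer 101–57 kPa: Δp = 440 hPa = 44000 Pa, q̄ = 0.00803 kg/kg → 0.00803 × 44000 / 9.8 = 36.05 mm
Layer 57–45 kPa: Δp = 120 hPa = 12000 Pa, q̄ = 0.00127 kg/kg → 0.00127 × 12000 / 9.8 = 1.56 mm
Layer 45–25 kPa: Δp = 200 hPa = 20000 Pa, q̄ = 0.00172 kg/kg → 0.00172 × 20000 / 9.8 = 3.51 mm
PW = 36.05 + 1.56 + 3.51 = 41.12 ≈ 41.1 mm.

PW ≈ 41.1 mm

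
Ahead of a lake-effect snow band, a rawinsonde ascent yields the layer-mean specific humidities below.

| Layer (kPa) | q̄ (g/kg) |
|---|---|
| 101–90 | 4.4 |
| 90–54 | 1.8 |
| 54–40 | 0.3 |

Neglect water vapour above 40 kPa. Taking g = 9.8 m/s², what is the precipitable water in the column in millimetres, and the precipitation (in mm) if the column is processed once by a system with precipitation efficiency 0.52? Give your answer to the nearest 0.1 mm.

Precipitable water is the column-integrated vapour mass per unit area: PW = (1/g) Σ q̄ Δp, with q in kg/kg and Δp in Pa (1 kg/m² of water = 1 mm).
Layer 101–90 kPa: Δp = 110 hPa = 11000 Pa, q̄ = 0.0044 kg/kg → 0.0044 × 11000 / 9.8 = 4.94 mm
Layer 90–54 kPa: Δp = 360 hPa = 36000 Pa, q̄ = 0.0018 kg/kg → 0.0018 × 36000 / 9.8 = 6.61 mm
Layer 54–40 kPa: Δp = 140 hPa = 14000 Pa, q̄ = 0.0003 kg/kg → 0.0003 × 14000 / 9.8 = 0.43 mm
PW = 4.94 + 6.61 + 0.43 = 11.98 ≈ 12.0 mm.
Precipitation = ε × PW = 0.52 × 12.0 = 6.2 mm.

PW ≈ 12.0 mm; precipitation ≈ 6.2 mm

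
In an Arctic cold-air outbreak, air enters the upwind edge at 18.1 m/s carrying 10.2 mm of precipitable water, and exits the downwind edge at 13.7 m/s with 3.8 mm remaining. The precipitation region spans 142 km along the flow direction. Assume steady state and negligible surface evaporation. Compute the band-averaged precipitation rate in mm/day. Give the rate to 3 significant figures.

Column moisture flux per unit crosswind length is F = V × PW.
Inflow: F_in = 18.1 × 10.2 = 184.62 mm·m/s
Outflow: F_out = 13.7 × 3.8 = 52.06 mm·m/s
Steady-state rate R = (F_in − F_out)/L = (184.62 − 52.06) / 142000 m = 9.335e-04 mm/s.
R = 9.335e-04 × 3600 × 24 = 80.7 mm/day.

R ≈ 80.7 mm/day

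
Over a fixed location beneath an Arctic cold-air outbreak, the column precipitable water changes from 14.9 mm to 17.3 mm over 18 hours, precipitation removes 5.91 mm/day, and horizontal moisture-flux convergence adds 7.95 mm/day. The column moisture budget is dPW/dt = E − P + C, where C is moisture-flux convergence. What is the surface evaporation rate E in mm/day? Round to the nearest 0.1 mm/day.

E ≈ 1.2 mm/day

dPW/dt = (17.3 − 14.9) mm / (18/24 day) = +3.200 mm/day.
E = dPW/dt + P − C = (+3.200) + 5.91 − (7.95) = 1.2 mm/day.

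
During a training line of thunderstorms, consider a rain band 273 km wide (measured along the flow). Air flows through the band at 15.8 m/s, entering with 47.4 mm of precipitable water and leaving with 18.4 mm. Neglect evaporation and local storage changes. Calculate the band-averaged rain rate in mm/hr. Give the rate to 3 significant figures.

R ≈ 6.04 mm/hr

Column moisture flux per unit crosswind length is F = V × PW.
Inflow: F_in = 15.8 × 47.4 = 748.92 mm·m/s
Outflow: F_out = 15.8 × 18.4 = 290.72 mm·m/s
Steady-state rate R = (F_in − F_out)/L = (748.92 − 290.72) / 273000 m = 1.678e-03 mm/s.
R = 1.678e-03 × 3600 = 6.04 mm/hr.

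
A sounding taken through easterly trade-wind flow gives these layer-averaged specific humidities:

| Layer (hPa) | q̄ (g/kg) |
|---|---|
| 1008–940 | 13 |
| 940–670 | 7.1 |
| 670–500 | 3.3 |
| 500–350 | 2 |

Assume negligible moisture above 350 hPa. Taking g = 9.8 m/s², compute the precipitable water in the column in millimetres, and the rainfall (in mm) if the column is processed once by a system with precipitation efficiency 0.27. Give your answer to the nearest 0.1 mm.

Precipitable water is the column-integrated vapour mass per unit area: PW = (1/g) Σ q̄ Δp, with q in kg/kg and Δp in Pa (1 kg/m² of water = 1 mm).
Layer 1008–940 hPa: Δp = 68 hPa = 6800 Pa, q̄ = 0.013 kg/kg → 0.013 × 6800 / 9.8 = 9.02 mm
Layer 940–670 hPa: Δp = 270 hPa = 27000 Pa, q̄ = 0.0071 kg/kg → 0.0071 × 27000 / 9.8 = 19.56 mm
Layer 670–500 hPa: Δp = 170 hPa = 17000 Pa, q̄ = 0.0033 kg/kg → 0.0033 × 17000 / 9.8 = 5.72 mm
Layer 500–350 hPa: Δp = 150 hPa = 15000 Pa, q̄ = 0.002 kg/kg → 0.002 × 15000 / 9.8 = 3.06 mm
PW = 9.02 + 19.56 + 5.72 + 3.06 = 37.36 ≈ 37.4 mm.
Rainfall = ε × PW = 0.27 × 37.4 = 10.1 mm.

PW ≈ 37.4 mm; rainfall ≈ 10.1 mm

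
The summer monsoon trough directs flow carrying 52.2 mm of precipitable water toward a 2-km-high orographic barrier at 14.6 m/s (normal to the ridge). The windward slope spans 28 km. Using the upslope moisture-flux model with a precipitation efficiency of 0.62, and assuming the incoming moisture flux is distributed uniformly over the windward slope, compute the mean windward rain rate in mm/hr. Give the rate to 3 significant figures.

R ≈ 60.8 mm/hr

Incoming column moisture flux per unit ridge length: F = V × PW = 14.6 × 52.2 = 762.12 mm·m/s.
Spread over the 28 km slope with efficiency ε = 0.62: R = ε·F/W = 0.62 × 762.12 / 28000 m = 1.688e-02 mm/s.
R = 1.688e-02 × 3600 = 60.8 mm/hr.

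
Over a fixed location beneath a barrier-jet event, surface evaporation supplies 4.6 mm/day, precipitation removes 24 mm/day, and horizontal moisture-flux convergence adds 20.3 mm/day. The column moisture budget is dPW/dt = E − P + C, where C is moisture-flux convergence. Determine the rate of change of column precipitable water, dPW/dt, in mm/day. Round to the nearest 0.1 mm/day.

dPW/dt ≈ 0.9 mm/day

dPW/dt = E − P + C = 4.6 − 24 + (20.3) = 0.9 mm/day.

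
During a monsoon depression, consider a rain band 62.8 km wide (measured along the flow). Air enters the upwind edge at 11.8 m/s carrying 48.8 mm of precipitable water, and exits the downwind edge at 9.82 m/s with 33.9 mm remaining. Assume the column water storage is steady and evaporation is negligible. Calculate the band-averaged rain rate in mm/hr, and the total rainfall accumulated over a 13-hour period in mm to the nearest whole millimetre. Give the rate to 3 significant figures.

Column moisture flux per unit crosswind length is F = V × PW.
Inflow: F_in = 11.8 × 48.8 = 575.84 mm·m/s
Outflow: F_out = 9.82 × 33.9 = 332.898 mm·m/s
Steady-state rate R = (F_in − F_out)/L = (575.84 − 332.898) / 62800 m = 3.869e-03 mm/s.
R = 3.869e-03 × 3600 = 13.9 mm/hr.
Over 13 h: total = 13.9 × 13 = 180.7 ≈ 181 mm.

R ≈ 13.9 mm/hr; total ≈ 181 mm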